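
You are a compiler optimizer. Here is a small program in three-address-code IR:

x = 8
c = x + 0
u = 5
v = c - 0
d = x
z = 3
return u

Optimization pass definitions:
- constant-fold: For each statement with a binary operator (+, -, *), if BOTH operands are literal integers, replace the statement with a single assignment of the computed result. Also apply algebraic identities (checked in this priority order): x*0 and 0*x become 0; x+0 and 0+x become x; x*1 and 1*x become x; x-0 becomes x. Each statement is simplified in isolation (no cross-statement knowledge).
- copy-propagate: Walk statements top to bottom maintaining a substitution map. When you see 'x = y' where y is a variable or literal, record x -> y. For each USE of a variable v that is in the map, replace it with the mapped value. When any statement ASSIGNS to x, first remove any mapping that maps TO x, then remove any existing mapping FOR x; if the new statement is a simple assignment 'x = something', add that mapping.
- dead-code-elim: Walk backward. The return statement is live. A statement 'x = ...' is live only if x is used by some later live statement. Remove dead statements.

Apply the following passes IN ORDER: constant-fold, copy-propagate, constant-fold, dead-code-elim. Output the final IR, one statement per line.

Answer: return 5

Derivation:
Initial IR:
  x = 8
  c = x + 0
  u = 5
  v = c - 0
  d = x
  z = 3
  return u
After constant-fold (7 stmts):
  x = 8
  c = x
  u = 5
  v = c
  d = x
  z = 3
  return u
After copy-propagate (7 stmts):
  x = 8
  c = 8
  u = 5
  v = 8
  d = 8
  z = 3
  return 5
After constant-fold (7 stmts):
  x = 8
  c = 8
  u = 5
  v = 8
  d = 8
  z = 3
  return 5
After dead-code-elim (1 stmts):
  return 5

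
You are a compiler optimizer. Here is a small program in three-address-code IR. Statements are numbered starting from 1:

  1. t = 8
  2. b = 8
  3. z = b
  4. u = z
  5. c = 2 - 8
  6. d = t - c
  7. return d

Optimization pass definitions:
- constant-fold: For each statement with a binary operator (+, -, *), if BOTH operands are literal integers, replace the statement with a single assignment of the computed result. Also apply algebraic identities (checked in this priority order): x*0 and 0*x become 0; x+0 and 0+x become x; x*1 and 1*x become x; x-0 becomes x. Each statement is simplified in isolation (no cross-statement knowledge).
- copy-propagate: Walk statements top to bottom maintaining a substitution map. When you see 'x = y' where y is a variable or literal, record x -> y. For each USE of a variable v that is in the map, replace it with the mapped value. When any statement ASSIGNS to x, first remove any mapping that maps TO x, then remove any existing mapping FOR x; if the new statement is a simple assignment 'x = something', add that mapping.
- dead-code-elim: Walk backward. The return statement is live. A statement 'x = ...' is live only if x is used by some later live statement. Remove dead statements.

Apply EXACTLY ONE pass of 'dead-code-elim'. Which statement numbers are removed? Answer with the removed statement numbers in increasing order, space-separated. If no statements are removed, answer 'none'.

Answer: 2 3 4

Derivation:
Backward liveness scan:
Stmt 1 't = 8': KEEP (t is live); live-in = []
Stmt 2 'b = 8': DEAD (b not in live set ['t'])
Stmt 3 'z = b': DEAD (z not in live set ['t'])
Stmt 4 'u = z': DEAD (u not in live set ['t'])
Stmt 5 'c = 2 - 8': KEEP (c is live); live-in = ['t']
Stmt 6 'd = t - c': KEEP (d is live); live-in = ['c', 't']
Stmt 7 'return d': KEEP (return); live-in = ['d']
Removed statement numbers: [2, 3, 4]
Surviving IR:
  t = 8
  c = 2 - 8
  d = t - c
  return d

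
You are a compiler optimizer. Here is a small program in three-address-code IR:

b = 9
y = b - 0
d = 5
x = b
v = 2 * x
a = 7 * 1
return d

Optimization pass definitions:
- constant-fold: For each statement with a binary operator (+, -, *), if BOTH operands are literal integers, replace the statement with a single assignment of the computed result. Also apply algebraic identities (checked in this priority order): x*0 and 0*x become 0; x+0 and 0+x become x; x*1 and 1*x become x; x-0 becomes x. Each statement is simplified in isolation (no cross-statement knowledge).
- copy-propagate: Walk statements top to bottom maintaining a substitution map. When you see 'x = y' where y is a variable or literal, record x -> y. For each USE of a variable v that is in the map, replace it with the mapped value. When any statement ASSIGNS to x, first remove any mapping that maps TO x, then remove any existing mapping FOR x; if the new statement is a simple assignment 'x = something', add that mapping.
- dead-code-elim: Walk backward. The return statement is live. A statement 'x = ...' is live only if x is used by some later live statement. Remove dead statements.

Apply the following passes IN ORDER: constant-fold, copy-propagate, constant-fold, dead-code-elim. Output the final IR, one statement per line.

Answer: return 5

Derivation:
Initial IR:
  b = 9
  y = b - 0
  d = 5
  x = b
  v = 2 * x
  a = 7 * 1
  return d
After constant-fold (7 stmts):
  b = 9
  y = b
  d = 5
  x = b
  v = 2 * x
  a = 7
  return d
After copy-propagate (7 stmts):
  b = 9
  y = 9
  d = 5
  x = 9
  v = 2 * 9
  a = 7
  return 5
After constant-fold (7 stmts):
  b = 9
  y = 9
  d = 5
  x = 9
  v = 18
  a = 7
  return 5
After dead-code-elim (1 stmts):
  return 5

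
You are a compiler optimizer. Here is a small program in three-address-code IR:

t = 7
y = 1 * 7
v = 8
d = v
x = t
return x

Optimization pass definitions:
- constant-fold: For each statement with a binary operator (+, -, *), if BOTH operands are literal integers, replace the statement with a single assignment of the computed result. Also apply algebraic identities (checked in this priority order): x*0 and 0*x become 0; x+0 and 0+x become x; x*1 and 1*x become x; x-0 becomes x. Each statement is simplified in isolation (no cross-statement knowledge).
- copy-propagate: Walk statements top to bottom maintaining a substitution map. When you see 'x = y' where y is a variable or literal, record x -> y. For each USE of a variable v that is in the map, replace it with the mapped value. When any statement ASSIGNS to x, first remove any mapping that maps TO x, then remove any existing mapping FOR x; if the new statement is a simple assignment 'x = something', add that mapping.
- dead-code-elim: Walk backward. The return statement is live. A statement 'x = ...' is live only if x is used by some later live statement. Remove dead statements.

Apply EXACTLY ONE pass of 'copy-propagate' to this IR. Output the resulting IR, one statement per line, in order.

Applying copy-propagate statement-by-statement:
  [1] t = 7  (unchanged)
  [2] y = 1 * 7  (unchanged)
  [3] v = 8  (unchanged)
  [4] d = v  -> d = 8
  [5] x = t  -> x = 7
  [6] return x  -> return 7
Result (6 stmts):
  t = 7
  y = 1 * 7
  v = 8
  d = 8
  x = 7
  return 7

Answer: t = 7
y = 1 * 7
v = 8
d = 8
x = 7
return 7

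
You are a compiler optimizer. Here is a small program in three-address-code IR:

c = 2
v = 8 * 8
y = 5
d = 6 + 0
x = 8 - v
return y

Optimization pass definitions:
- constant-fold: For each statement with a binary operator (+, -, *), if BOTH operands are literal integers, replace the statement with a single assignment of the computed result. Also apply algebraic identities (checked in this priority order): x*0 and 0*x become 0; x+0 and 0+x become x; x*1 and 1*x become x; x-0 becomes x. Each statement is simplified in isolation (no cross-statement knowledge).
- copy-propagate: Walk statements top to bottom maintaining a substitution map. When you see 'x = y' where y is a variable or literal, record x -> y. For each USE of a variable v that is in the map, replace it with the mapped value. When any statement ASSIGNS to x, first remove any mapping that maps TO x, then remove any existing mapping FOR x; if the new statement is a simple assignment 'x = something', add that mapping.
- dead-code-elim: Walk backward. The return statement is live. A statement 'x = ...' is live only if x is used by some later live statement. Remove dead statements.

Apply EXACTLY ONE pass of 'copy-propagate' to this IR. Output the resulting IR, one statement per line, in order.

Applying copy-propagate statement-by-statement:
  [1] c = 2  (unchanged)
  [2] v = 8 * 8  (unchanged)
  [3] y = 5  (unchanged)
  [4] d = 6 + 0  (unchanged)
  [5] x = 8 - v  (unchanged)
  [6] return y  -> return 5
Result (6 stmts):
  c = 2
  v = 8 * 8
  y = 5
  d = 6 + 0
  x = 8 - v
  return 5

Answer: c = 2
v = 8 * 8
y = 5
d = 6 + 0
x = 8 - v
return 5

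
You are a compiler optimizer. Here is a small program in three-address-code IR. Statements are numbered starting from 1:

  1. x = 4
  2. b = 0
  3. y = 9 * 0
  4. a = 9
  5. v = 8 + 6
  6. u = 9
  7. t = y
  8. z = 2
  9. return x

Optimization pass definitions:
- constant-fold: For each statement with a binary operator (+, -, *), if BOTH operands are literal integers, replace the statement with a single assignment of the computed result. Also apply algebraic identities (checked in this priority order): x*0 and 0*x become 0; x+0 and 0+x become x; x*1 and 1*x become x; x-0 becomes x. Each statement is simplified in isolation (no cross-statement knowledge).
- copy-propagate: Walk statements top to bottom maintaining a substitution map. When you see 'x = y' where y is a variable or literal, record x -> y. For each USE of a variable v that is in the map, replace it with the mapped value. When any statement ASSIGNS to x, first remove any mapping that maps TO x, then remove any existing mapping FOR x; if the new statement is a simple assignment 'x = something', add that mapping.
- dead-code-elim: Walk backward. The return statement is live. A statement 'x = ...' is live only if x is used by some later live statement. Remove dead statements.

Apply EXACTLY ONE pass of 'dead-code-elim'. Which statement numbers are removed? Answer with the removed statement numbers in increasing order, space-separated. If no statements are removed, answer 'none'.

Answer: 2 3 4 5 6 7 8

Derivation:
Backward liveness scan:
Stmt 1 'x = 4': KEEP (x is live); live-in = []
Stmt 2 'b = 0': DEAD (b not in live set ['x'])
Stmt 3 'y = 9 * 0': DEAD (y not in live set ['x'])
Stmt 4 'a = 9': DEAD (a not in live set ['x'])
Stmt 5 'v = 8 + 6': DEAD (v not in live set ['x'])
Stmt 6 'u = 9': DEAD (u not in live set ['x'])
Stmt 7 't = y': DEAD (t not in live set ['x'])
Stmt 8 'z = 2': DEAD (z not in live set ['x'])
Stmt 9 'return x': KEEP (return); live-in = ['x']
Removed statement numbers: [2, 3, 4, 5, 6, 7, 8]
Surviving IR:
  x = 4
  return x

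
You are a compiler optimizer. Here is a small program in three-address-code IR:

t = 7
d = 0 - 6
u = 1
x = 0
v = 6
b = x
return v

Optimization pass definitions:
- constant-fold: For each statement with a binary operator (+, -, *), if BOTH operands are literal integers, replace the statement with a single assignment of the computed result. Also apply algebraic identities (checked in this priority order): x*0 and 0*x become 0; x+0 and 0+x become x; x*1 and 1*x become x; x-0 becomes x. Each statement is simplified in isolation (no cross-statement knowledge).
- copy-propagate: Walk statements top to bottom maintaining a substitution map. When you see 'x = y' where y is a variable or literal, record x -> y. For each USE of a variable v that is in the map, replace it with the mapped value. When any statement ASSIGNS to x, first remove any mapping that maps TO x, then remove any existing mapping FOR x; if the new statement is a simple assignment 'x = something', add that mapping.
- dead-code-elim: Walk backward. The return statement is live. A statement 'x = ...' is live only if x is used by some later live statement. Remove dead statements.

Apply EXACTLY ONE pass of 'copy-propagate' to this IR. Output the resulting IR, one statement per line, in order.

Answer: t = 7
d = 0 - 6
u = 1
x = 0
v = 6
b = 0
return 6

Derivation:
Applying copy-propagate statement-by-statement:
  [1] t = 7  (unchanged)
  [2] d = 0 - 6  (unchanged)
  [3] u = 1  (unchanged)
  [4] x = 0  (unchanged)
  [5] v = 6  (unchanged)
  [6] b = x  -> b = 0
  [7] return v  -> return 6
Result (7 stmts):
  t = 7
  d = 0 - 6
  u = 1
  x = 0
  v = 6
  b = 0
  return 6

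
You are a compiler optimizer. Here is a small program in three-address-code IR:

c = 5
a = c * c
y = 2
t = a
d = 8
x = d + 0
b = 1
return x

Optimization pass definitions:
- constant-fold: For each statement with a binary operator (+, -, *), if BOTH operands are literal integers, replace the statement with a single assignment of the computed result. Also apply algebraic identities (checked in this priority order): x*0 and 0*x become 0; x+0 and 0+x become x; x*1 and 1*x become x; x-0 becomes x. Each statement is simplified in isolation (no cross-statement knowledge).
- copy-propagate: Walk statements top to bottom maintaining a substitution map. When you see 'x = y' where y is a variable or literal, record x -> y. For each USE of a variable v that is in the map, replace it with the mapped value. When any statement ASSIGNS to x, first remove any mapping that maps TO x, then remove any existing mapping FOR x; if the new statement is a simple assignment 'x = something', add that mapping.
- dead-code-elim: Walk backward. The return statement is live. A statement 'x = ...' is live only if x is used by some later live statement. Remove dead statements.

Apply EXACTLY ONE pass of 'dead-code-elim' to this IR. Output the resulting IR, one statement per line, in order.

Answer: d = 8
x = d + 0
return x

Derivation:
Applying dead-code-elim statement-by-statement:
  [8] return x  -> KEEP (return); live=['x']
  [7] b = 1  -> DEAD (b not live)
  [6] x = d + 0  -> KEEP; live=['d']
  [5] d = 8  -> KEEP; live=[]
  [4] t = a  -> DEAD (t not live)
  [3] y = 2  -> DEAD (y not live)
  [2] a = c * c  -> DEAD (a not live)
  [1] c = 5  -> DEAD (c not live)
Result (3 stmts):
  d = 8
  x = d + 0
  return x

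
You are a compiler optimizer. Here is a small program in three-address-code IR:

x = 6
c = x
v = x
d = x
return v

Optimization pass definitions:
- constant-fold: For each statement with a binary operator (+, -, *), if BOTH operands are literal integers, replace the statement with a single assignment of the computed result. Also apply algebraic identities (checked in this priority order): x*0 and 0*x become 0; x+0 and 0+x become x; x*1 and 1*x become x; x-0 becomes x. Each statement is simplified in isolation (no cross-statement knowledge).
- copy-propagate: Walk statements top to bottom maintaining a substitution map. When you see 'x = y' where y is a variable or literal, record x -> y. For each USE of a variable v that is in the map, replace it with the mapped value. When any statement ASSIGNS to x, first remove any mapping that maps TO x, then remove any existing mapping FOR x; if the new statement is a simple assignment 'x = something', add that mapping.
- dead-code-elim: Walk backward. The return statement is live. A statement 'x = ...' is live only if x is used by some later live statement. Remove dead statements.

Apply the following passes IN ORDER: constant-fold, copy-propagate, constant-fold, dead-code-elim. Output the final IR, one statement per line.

Initial IR:
  x = 6
  c = x
  v = x
  d = x
  return v
After constant-fold (5 stmts):
  x = 6
  c = x
  v = x
  d = x
  return v
After copy-propagate (5 stmts):
  x = 6
  c = 6
  v = 6
  d = 6
  return 6
After constant-fold (5 stmts):
  x = 6
  c = 6
  v = 6
  d = 6
  return 6
After dead-code-elim (1 stmts):
  return 6

Answer: return 6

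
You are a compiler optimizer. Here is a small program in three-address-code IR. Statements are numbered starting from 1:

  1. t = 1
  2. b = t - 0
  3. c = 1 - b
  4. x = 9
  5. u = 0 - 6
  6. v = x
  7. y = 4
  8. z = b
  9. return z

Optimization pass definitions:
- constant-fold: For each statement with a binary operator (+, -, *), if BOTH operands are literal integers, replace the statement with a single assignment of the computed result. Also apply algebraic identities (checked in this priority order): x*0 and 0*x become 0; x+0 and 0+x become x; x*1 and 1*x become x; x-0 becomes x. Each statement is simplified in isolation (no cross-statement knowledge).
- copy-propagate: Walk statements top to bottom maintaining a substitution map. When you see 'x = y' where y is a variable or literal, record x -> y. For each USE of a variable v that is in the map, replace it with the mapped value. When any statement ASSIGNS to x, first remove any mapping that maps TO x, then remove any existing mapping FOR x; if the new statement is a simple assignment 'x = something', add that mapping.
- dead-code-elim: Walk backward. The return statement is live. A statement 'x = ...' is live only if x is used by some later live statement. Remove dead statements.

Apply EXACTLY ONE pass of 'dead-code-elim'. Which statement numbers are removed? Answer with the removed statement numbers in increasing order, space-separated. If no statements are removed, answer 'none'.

Backward liveness scan:
Stmt 1 't = 1': KEEP (t is live); live-in = []
Stmt 2 'b = t - 0': KEEP (b is live); live-in = ['t']
Stmt 3 'c = 1 - b': DEAD (c not in live set ['b'])
Stmt 4 'x = 9': DEAD (x not in live set ['b'])
Stmt 5 'u = 0 - 6': DEAD (u not in live set ['b'])
Stmt 6 'v = x': DEAD (v not in live set ['b'])
Stmt 7 'y = 4': DEAD (y not in live set ['b'])
Stmt 8 'z = b': KEEP (z is live); live-in = ['b']
Stmt 9 'return z': KEEP (return); live-in = ['z']
Removed statement numbers: [3, 4, 5, 6, 7]
Surviving IR:
  t = 1
  b = t - 0
  z = b
  return z

Answer: 3 4 5 6 7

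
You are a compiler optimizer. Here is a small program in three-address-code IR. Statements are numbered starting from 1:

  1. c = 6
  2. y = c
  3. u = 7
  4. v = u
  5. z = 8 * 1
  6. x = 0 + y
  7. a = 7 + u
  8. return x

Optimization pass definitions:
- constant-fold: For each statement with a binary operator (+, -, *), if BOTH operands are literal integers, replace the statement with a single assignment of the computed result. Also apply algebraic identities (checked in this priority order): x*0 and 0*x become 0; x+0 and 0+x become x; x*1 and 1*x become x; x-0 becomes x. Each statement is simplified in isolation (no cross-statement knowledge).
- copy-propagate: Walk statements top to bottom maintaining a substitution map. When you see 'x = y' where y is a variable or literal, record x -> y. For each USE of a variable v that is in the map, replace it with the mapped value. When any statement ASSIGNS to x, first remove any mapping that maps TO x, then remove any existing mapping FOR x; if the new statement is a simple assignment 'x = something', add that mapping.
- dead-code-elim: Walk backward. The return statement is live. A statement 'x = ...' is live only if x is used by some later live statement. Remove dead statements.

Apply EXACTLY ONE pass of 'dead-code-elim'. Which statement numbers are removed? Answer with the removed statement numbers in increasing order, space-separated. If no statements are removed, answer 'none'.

Backward liveness scan:
Stmt 1 'c = 6': KEEP (c is live); live-in = []
Stmt 2 'y = c': KEEP (y is live); live-in = ['c']
Stmt 3 'u = 7': DEAD (u not in live set ['y'])
Stmt 4 'v = u': DEAD (v not in live set ['y'])
Stmt 5 'z = 8 * 1': DEAD (z not in live set ['y'])
Stmt 6 'x = 0 + y': KEEP (x is live); live-in = ['y']
Stmt 7 'a = 7 + u': DEAD (a not in live set ['x'])
Stmt 8 'return x': KEEP (return); live-in = ['x']
Removed statement numbers: [3, 4, 5, 7]
Surviving IR:
  c = 6
  y = c
  x = 0 + y
  return x

Answer: 3 4 5 7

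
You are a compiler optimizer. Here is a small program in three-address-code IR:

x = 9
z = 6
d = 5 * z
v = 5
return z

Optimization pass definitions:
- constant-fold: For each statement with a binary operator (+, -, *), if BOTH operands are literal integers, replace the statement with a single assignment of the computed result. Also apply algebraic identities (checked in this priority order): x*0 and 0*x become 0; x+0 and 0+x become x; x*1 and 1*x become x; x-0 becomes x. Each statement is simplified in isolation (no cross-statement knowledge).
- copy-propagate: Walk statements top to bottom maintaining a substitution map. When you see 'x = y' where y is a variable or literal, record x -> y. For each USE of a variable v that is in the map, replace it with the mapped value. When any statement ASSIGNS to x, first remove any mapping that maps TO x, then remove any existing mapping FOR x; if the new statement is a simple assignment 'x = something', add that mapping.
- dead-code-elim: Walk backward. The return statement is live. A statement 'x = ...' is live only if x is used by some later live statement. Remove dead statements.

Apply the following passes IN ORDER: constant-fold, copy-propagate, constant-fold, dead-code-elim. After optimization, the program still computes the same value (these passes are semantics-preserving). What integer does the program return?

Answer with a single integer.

Initial IR:
  x = 9
  z = 6
  d = 5 * z
  v = 5
  return z
After constant-fold (5 stmts):
  x = 9
  z = 6
  d = 5 * z
  v = 5
  return z
After copy-propagate (5 stmts):
  x = 9
  z = 6
  d = 5 * 6
  v = 5
  return 6
After constant-fold (5 stmts):
  x = 9
  z = 6
  d = 30
  v = 5
  return 6
After dead-code-elim (1 stmts):
  return 6
Evaluate:
  x = 9  =>  x = 9
  z = 6  =>  z = 6
  d = 5 * z  =>  d = 30
  v = 5  =>  v = 5
  return z = 6

Answer: 6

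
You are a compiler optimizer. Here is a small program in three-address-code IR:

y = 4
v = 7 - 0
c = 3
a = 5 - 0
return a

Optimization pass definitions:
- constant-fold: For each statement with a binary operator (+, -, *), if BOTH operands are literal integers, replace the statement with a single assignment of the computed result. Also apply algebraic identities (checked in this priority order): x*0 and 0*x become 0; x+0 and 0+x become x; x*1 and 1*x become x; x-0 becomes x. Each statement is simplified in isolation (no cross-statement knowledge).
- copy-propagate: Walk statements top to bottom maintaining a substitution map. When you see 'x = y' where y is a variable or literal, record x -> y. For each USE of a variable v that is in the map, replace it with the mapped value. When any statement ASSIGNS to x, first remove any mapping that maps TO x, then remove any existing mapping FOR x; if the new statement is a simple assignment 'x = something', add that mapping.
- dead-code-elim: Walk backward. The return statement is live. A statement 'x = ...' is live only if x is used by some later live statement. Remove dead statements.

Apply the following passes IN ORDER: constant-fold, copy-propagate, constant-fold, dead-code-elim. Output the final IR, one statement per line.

Initial IR:
  y = 4
  v = 7 - 0
  c = 3
  a = 5 - 0
  return a
After constant-fold (5 stmts):
  y = 4
  v = 7
  c = 3
  a = 5
  return a
After copy-propagate (5 stmts):
  y = 4
  v = 7
  c = 3
  a = 5
  return 5
After constant-fold (5 stmts):
  y = 4
  v = 7
  c = 3
  a = 5
  return 5
After dead-code-elim (1 stmts):
  return 5

Answer: return 5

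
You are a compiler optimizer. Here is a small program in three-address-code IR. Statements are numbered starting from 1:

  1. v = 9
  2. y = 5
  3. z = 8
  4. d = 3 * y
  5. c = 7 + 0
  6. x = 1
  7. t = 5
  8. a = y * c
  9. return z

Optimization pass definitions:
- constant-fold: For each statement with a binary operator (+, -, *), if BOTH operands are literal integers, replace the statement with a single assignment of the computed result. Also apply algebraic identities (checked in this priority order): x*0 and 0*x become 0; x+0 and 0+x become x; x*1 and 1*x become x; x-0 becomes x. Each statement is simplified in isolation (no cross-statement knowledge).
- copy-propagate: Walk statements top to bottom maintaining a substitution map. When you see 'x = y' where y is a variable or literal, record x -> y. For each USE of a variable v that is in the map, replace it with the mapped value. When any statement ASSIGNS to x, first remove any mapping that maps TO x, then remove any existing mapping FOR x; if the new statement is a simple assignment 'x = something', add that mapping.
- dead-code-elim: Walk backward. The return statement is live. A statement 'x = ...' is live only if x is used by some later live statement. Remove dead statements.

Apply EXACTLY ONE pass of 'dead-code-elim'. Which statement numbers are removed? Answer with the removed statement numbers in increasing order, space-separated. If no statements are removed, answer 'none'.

Answer: 1 2 4 5 6 7 8

Derivation:
Backward liveness scan:
Stmt 1 'v = 9': DEAD (v not in live set [])
Stmt 2 'y = 5': DEAD (y not in live set [])
Stmt 3 'z = 8': KEEP (z is live); live-in = []
Stmt 4 'd = 3 * y': DEAD (d not in live set ['z'])
Stmt 5 'c = 7 + 0': DEAD (c not in live set ['z'])
Stmt 6 'x = 1': DEAD (x not in live set ['z'])
Stmt 7 't = 5': DEAD (t not in live set ['z'])
Stmt 8 'a = y * c': DEAD (a not in live set ['z'])
Stmt 9 'return z': KEEP (return); live-in = ['z']
Removed statement numbers: [1, 2, 4, 5, 6, 7, 8]
Surviving IR:
  z = 8
  return z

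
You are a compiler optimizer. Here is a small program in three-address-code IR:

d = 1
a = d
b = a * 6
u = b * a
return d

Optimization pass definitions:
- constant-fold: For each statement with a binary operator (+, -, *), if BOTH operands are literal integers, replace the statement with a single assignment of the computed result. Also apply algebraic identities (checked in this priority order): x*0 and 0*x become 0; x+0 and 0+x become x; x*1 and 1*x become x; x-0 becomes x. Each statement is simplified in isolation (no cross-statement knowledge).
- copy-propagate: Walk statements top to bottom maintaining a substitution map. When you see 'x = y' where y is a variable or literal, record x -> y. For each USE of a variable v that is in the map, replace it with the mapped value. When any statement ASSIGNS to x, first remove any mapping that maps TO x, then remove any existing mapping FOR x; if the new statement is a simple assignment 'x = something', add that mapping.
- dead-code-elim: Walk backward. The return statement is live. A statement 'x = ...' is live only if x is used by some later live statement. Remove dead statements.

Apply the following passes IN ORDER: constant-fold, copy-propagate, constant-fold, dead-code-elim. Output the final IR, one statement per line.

Initial IR:
  d = 1
  a = d
  b = a * 6
  u = b * a
  return d
After constant-fold (5 stmts):
  d = 1
  a = d
  b = a * 6
  u = b * a
  return d
After copy-propagate (5 stmts):
  d = 1
  a = 1
  b = 1 * 6
  u = b * 1
  return 1
After constant-fold (5 stmts):
  d = 1
  a = 1
  b = 6
  u = b
  return 1
After dead-code-elim (1 stmts):
  return 1

Answer: return 1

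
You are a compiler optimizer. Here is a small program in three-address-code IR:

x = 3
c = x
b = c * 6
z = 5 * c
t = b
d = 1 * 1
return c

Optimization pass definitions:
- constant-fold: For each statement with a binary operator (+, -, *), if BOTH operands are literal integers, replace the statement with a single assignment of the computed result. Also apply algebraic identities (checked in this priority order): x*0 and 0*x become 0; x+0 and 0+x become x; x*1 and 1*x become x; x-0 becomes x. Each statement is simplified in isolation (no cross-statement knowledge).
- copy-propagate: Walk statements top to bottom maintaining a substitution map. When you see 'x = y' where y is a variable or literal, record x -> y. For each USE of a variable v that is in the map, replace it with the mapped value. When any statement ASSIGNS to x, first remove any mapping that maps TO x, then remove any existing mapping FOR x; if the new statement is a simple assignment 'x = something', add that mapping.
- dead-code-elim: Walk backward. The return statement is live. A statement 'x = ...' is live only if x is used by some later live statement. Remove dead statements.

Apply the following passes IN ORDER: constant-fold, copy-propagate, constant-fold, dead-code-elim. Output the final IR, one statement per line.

Answer: return 3

Derivation:
Initial IR:
  x = 3
  c = x
  b = c * 6
  z = 5 * c
  t = b
  d = 1 * 1
  return c
After constant-fold (7 stmts):
  x = 3
  c = x
  b = c * 6
  z = 5 * c
  t = b
  d = 1
  return c
After copy-propagate (7 stmts):
  x = 3
  c = 3
  b = 3 * 6
  z = 5 * 3
  t = b
  d = 1
  return 3
After constant-fold (7 stmts):
  x = 3
  c = 3
  b = 18
  z = 15
  t = b
  d = 1
  return 3
After dead-code-elim (1 stmts):
  return 3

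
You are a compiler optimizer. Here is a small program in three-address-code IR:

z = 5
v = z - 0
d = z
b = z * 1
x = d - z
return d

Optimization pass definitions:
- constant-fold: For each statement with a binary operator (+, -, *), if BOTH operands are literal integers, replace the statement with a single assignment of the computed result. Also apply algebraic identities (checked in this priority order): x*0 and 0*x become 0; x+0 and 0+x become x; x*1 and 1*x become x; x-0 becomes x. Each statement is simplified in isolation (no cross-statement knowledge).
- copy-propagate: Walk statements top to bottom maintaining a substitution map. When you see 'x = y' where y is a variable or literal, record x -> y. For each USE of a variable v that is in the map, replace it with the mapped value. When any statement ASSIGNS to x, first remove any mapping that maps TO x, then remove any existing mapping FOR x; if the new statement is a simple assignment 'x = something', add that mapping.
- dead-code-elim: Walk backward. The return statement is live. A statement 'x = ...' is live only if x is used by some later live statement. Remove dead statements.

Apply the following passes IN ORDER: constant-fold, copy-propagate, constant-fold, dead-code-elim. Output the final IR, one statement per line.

Answer: return 5

Derivation:
Initial IR:
  z = 5
  v = z - 0
  d = z
  b = z * 1
  x = d - z
  return d
After constant-fold (6 stmts):
  z = 5
  v = z
  d = z
  b = z
  x = d - z
  return d
After copy-propagate (6 stmts):
  z = 5
  v = 5
  d = 5
  b = 5
  x = 5 - 5
  return 5
After constant-fold (6 stmts):
  z = 5
  v = 5
  d = 5
  b = 5
  x = 0
  return 5
After dead-code-elim (1 stmts):
  return 5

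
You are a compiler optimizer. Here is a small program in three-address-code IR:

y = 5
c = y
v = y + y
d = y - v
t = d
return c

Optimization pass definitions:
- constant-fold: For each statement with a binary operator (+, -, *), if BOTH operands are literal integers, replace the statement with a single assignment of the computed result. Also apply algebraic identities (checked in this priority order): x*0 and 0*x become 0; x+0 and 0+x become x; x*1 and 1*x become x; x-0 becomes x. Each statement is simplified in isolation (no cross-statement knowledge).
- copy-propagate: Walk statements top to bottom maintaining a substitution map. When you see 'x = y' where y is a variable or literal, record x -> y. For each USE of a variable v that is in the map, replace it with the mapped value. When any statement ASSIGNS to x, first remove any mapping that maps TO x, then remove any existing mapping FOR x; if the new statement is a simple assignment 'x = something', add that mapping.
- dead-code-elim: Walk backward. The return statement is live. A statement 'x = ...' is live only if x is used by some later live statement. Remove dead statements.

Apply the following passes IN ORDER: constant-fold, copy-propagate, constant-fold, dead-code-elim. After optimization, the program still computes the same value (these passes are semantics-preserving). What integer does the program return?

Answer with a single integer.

Initial IR:
  y = 5
  c = y
  v = y + y
  d = y - v
  t = d
  return c
After constant-fold (6 stmts):
  y = 5
  c = y
  v = y + y
  d = y - v
  t = d
  return c
After copy-propagate (6 stmts):
  y = 5
  c = 5
  v = 5 + 5
  d = 5 - v
  t = d
  return 5
After constant-fold (6 stmts):
  y = 5
  c = 5
  v = 10
  d = 5 - v
  t = d
  return 5
After dead-code-elim (1 stmts):
  return 5
Evaluate:
  y = 5  =>  y = 5
  c = y  =>  c = 5
  v = y + y  =>  v = 10
  d = y - v  =>  d = -5
  t = d  =>  t = -5
  return c = 5

Answer: 5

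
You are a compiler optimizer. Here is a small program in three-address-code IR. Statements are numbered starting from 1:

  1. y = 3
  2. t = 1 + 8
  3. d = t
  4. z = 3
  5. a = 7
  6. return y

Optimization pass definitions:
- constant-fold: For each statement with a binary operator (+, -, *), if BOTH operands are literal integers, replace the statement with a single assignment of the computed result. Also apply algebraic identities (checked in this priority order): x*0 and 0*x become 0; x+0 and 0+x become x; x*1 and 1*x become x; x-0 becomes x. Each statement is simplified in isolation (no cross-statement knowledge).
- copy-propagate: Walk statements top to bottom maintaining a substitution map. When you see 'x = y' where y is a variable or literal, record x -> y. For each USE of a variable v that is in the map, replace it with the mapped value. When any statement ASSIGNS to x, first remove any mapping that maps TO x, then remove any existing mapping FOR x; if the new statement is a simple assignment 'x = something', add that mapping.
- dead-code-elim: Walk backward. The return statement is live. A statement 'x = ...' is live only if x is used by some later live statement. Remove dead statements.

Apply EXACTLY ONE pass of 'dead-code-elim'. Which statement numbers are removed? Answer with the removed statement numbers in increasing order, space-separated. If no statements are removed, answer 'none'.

Backward liveness scan:
Stmt 1 'y = 3': KEEP (y is live); live-in = []
Stmt 2 't = 1 + 8': DEAD (t not in live set ['y'])
Stmt 3 'd = t': DEAD (d not in live set ['y'])
Stmt 4 'z = 3': DEAD (z not in live set ['y'])
Stmt 5 'a = 7': DEAD (a not in live set ['y'])
Stmt 6 'return y': KEEP (return); live-in = ['y']
Removed statement numbers: [2, 3, 4, 5]
Surviving IR:
  y = 3
  return y

Answer: 2 3 4 5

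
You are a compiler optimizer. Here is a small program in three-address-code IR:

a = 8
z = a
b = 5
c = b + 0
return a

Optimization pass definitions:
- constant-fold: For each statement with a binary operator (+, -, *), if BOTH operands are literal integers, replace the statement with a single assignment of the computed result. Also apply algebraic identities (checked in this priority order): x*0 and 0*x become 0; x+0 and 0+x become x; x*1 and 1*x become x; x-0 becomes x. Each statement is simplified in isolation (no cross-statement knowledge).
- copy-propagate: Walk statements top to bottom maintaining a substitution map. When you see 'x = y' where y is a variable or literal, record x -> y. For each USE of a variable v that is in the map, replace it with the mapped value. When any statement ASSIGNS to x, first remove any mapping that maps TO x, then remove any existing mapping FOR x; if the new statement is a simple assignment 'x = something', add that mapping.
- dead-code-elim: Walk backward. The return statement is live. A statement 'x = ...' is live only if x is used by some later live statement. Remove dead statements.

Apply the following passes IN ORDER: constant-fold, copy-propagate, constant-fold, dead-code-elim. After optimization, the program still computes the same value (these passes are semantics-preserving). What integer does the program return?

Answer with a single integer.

Answer: 8

Derivation:
Initial IR:
  a = 8
  z = a
  b = 5
  c = b + 0
  return a
After constant-fold (5 stmts):
  a = 8
  z = a
  b = 5
  c = b
  return a
After copy-propagate (5 stmts):
  a = 8
  z = 8
  b = 5
  c = 5
  return 8
After constant-fold (5 stmts):
  a = 8
  z = 8
  b = 5
  c = 5
  return 8
After dead-code-elim (1 stmts):
  return 8
Evaluate:
  a = 8  =>  a = 8
  z = a  =>  z = 8
  b = 5  =>  b = 5
  c = b + 0  =>  c = 5
  return a = 8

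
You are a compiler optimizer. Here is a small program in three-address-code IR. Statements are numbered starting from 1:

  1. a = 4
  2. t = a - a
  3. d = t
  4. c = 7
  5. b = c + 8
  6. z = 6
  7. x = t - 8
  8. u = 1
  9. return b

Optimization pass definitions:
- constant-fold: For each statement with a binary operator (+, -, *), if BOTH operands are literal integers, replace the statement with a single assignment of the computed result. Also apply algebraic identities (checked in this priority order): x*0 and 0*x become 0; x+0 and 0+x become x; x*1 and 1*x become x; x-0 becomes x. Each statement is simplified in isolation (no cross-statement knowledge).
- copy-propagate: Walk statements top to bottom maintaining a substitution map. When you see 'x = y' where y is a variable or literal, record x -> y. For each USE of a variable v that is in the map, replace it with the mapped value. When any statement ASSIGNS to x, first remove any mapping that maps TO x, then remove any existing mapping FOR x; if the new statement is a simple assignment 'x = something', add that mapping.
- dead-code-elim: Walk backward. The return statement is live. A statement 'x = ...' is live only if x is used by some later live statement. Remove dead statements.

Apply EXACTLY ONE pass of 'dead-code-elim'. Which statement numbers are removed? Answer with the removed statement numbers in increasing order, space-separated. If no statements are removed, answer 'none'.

Answer: 1 2 3 6 7 8

Derivation:
Backward liveness scan:
Stmt 1 'a = 4': DEAD (a not in live set [])
Stmt 2 't = a - a': DEAD (t not in live set [])
Stmt 3 'd = t': DEAD (d not in live set [])
Stmt 4 'c = 7': KEEP (c is live); live-in = []
Stmt 5 'b = c + 8': KEEP (b is live); live-in = ['c']
Stmt 6 'z = 6': DEAD (z not in live set ['b'])
Stmt 7 'x = t - 8': DEAD (x not in live set ['b'])
Stmt 8 'u = 1': DEAD (u not in live set ['b'])
Stmt 9 'return b': KEEP (return); live-in = ['b']
Removed statement numbers: [1, 2, 3, 6, 7, 8]
Surviving IR:
  c = 7
  b = c + 8
  return b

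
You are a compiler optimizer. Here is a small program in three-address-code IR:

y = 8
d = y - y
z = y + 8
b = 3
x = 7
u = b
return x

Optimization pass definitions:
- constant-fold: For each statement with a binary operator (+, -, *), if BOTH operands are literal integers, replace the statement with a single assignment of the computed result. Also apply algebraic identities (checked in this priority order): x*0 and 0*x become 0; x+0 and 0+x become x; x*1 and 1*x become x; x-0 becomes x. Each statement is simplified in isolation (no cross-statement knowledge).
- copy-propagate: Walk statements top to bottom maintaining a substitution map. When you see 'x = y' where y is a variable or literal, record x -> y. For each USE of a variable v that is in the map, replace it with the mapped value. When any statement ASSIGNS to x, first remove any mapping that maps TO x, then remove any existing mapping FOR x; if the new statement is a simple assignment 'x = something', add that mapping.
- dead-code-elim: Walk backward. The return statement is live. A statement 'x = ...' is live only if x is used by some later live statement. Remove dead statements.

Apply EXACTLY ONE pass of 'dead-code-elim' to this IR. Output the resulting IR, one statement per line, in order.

Applying dead-code-elim statement-by-statement:
  [7] return x  -> KEEP (return); live=['x']
  [6] u = b  -> DEAD (u not live)
  [5] x = 7  -> KEEP; live=[]
  [4] b = 3  -> DEAD (b not live)
  [3] z = y + 8  -> DEAD (z not live)
  [2] d = y - y  -> DEAD (d not live)
  [1] y = 8  -> DEAD (y not live)
Result (2 stmts):
  x = 7
  return x

Answer: x = 7
return x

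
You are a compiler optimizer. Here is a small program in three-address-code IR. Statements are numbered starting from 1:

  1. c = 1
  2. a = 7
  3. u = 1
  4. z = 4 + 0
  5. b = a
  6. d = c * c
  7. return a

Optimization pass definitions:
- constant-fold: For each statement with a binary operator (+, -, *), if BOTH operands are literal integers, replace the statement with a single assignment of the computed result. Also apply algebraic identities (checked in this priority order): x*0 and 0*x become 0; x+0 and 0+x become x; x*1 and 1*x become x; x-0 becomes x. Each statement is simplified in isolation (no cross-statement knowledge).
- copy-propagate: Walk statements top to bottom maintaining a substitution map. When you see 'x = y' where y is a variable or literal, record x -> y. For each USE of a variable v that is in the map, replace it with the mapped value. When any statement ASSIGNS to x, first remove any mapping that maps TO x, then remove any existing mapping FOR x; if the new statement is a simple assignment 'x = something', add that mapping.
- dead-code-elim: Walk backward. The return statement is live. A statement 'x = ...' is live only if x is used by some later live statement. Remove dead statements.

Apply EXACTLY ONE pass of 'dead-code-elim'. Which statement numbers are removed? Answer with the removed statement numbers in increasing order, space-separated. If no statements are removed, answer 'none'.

Backward liveness scan:
Stmt 1 'c = 1': DEAD (c not in live set [])
Stmt 2 'a = 7': KEEP (a is live); live-in = []
Stmt 3 'u = 1': DEAD (u not in live set ['a'])
Stmt 4 'z = 4 + 0': DEAD (z not in live set ['a'])
Stmt 5 'b = a': DEAD (b not in live set ['a'])
Stmt 6 'd = c * c': DEAD (d not in live set ['a'])
Stmt 7 'return a': KEEP (return); live-in = ['a']
Removed statement numbers: [1, 3, 4, 5, 6]
Surviving IR:
  a = 7
  return a

Answer: 1 3 4 5 6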